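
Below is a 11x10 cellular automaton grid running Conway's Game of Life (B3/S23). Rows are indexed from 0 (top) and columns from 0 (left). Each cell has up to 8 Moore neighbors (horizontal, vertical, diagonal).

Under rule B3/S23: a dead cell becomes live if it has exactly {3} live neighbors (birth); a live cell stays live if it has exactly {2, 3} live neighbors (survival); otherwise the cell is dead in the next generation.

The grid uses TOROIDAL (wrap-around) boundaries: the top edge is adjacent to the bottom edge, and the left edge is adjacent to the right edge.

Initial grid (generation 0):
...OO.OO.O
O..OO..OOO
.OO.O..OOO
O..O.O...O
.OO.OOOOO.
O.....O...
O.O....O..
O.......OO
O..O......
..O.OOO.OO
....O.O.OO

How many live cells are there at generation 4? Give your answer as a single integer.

Simulating step by step:
Generation 0 (given above): 48 live cells
Generation 1: 34 live cells
......O...
.O........
.OO..OOO..
..........
.OOOO..OO.
O.OO....OO
O......OO.
O.......O.
OO.OOO.O..
O...O.O.O.
O.........
Generation 2: 39 live cells
..........
.OO..O.O..
.OO...O...
....OO..O.
OO..O..OO.
O...O.....
O......O..
O...O.O.O.
OO.OOOOOO.
O..OO.OO..
.....O.O.O
Generation 3: 47 live cells
........O.
.OO...O...
.OOOO.OO..
O.OOOOO.OO
OO.OO..OO.
O......OO.
OO...O.O..
O..OO...O.
OOO.....O.
OOOO......
....OO.OO.
Generation 4: 32 live cells
.....OO.O.
.O...OO...
........OO
..........
..........
..O.O.....
OO..O.OO..
...OO..OO.
....O.....
O..OO..OO.
.OOOO..OOO
Population at generation 4: 32

Answer: 32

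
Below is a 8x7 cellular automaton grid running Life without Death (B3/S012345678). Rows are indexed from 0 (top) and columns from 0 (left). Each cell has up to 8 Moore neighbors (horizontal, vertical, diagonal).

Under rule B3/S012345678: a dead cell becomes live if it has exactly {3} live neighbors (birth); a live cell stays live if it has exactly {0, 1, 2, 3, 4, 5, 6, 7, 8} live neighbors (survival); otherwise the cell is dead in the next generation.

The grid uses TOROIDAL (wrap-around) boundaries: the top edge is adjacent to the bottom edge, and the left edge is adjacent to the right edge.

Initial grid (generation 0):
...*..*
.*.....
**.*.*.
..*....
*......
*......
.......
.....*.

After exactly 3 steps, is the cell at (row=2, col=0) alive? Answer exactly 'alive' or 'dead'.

Simulating step by step:
Generation 0 (given above): 11 live cells
Generation 1: 16 live cells
...*..*
.*..*.*
**.*.*.
*.*...*
**.....
*......
.......
.....*.
Generation 2: 21 live cells
*..**.*
.*.**.*
**.***.
*.*...*
**.....
**.....
.......
.....*.
Generation 3: 28 live cells
*.***.*
.*.**.*
**.***.
*.*****
***....
**.....
.......
....***

Cell (2,0) at generation 3: 1 -> alive

Answer: alive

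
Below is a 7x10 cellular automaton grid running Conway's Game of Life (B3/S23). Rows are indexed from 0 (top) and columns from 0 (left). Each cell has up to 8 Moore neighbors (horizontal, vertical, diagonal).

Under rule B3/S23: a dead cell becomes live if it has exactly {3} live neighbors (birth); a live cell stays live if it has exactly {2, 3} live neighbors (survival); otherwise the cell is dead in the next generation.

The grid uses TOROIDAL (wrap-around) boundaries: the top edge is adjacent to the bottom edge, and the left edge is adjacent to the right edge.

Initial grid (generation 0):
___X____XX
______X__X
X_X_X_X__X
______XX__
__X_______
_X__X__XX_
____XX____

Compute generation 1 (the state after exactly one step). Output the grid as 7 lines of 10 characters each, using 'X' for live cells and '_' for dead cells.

Answer: ____XX__XX
___X_X_X__
X_____X_XX
_X_X_XXX__
______X_X_
___XXX____
___XXX_X_X

Derivation:
Simulating step by step:
Generation 0 (given above): 19 live cells
Generation 1: 26 live cells
(generation 1 grid is the final answer)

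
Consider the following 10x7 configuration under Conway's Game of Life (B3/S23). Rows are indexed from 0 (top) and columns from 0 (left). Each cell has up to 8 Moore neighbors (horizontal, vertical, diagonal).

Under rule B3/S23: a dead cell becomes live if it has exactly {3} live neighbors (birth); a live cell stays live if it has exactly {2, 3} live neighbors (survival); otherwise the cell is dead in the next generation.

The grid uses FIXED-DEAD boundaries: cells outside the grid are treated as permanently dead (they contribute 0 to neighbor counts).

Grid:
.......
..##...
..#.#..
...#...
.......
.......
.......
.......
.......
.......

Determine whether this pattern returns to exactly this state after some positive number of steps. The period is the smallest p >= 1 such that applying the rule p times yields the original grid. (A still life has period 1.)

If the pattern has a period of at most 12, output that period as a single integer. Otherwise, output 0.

Answer: 1

Derivation:
Simulating and comparing each generation to the original:
Gen 0 (original, given above): 5 live cells
Gen 1: 5 live cells, MATCHES original -> period = 1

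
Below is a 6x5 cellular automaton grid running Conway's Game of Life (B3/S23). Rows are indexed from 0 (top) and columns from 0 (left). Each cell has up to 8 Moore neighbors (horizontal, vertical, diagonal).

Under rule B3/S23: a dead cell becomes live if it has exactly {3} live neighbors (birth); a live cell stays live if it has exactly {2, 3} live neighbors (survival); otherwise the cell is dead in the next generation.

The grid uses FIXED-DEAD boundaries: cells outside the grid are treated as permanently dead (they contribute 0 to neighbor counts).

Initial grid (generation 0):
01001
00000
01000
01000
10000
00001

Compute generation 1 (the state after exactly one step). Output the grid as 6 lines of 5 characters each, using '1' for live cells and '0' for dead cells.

Answer: 00000
00000
00000
11000
00000
00000

Derivation:
Simulating step by step:
Generation 0 (given above): 6 live cells
Generation 1: 2 live cells
(generation 1 grid is the final answer)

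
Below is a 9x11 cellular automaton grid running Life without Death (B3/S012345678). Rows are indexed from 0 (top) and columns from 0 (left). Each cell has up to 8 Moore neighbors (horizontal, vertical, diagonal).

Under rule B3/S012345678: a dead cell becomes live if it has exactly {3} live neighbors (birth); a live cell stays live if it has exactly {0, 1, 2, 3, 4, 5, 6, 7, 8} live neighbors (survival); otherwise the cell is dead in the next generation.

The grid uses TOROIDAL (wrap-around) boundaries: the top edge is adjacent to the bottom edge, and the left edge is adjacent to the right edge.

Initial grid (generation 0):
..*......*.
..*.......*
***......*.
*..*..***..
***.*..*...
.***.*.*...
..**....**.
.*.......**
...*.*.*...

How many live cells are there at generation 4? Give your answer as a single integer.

Answer: 70

Derivation:
Simulating step by step:
Generation 0 (given above): 33 live cells
Generation 1: 52 live cells
..**.....*.
*.**.....**
****...***.
*..*..***..
***.**.*...
****.***...
*.***...***
.*.**....**
..**.*.****
Generation 2: 66 live cells
*.**.....*.
*.***....**
*****.****.
*..*.*****.
***.**.*..*
****.***.*.
*.***.*****
.*.***.*.**
****.*.****
Generation 3: 68 live cells
*.**.....*.
*.****.*.**
*****.****.
*..*.*****.
***.**.*..*
****.***.*.
*.***.*****
.*.***.*.**
****.*.****
Generation 4: 70 live cells
*.**.*.*.*.
*.****.*.**
*****.****.
*..*.*****.
***.**.*..*
****.***.*.
*.***.*****
.*.***.*.**
****.*.****
Population at generation 4: 70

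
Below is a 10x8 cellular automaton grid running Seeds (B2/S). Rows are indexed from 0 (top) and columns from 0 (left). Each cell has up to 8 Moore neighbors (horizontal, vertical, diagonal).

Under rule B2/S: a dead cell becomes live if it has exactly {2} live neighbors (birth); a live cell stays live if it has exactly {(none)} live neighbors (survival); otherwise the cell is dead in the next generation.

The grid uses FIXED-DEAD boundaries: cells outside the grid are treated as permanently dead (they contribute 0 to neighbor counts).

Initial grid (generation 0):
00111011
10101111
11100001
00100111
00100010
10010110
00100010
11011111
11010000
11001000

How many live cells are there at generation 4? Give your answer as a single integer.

Answer: 0

Derivation:
Simulating step by step:
Generation 0 (given above): 40 live cells
Generation 1: 4 live cells
00000000
00000000
00000000
10000000
00000000
00001000
00000000
00000000
00000001
00010000
Generation 2: 0 live cells
00000000
00000000
00000000
00000000
00000000
00000000
00000000
00000000
00000000
00000000
Generation 3: 0 live cells
00000000
00000000
00000000
00000000
00000000
00000000
00000000
00000000
00000000
00000000
Generation 4: 0 live cells
00000000
00000000
00000000
00000000
00000000
00000000
00000000
00000000
00000000
00000000
Population at generation 4: 0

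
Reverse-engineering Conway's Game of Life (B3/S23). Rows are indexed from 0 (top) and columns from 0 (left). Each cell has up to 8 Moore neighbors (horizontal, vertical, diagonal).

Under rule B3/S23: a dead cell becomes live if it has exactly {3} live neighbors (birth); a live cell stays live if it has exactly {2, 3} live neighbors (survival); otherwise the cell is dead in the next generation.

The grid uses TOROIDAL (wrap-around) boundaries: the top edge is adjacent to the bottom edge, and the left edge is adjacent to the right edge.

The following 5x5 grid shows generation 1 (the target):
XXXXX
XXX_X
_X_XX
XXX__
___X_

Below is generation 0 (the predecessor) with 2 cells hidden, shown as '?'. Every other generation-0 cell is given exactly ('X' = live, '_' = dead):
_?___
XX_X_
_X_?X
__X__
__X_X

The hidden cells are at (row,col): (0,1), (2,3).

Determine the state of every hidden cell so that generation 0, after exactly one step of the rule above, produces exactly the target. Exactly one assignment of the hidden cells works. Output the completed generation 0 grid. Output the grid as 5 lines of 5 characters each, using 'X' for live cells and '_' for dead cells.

Hidden generation-0 cells (in order): (0,1), (2,3).
A hidden cell only influences target cells in its own 3x3 neighborhood. Try each of the 2^2 = 4 assignments, step the completed generation 0 forward once under B3/S23, and compare with the target:
  (0,1)=_ (2,3)=_ -> step reproduces the target at every cell -> ACCEPT
  (0,1)=_ (2,3)=X -> step gives (1,2)='_' but target has 'X' -> reject
  (0,1)=X (2,3)=_ -> step gives (0,0)='_' but target has 'X' -> reject
  (0,1)=X (2,3)=X -> step gives (0,0)='_' but target has 'X' -> reject
Unique solution: (0,1)=dead, (2,3)=dead.
Check: live-neighbor counts of every cell in the completed generation 0:
33333
32313
43432
33242
12130
Applying B3/S23 to generation 0 with these counts gives:
XXXXX
XXX_X
_X_XX
XXX__
___X_
which matches the target exactly.

Answer: _____
XX_X_
_X__X
__X__
__X_X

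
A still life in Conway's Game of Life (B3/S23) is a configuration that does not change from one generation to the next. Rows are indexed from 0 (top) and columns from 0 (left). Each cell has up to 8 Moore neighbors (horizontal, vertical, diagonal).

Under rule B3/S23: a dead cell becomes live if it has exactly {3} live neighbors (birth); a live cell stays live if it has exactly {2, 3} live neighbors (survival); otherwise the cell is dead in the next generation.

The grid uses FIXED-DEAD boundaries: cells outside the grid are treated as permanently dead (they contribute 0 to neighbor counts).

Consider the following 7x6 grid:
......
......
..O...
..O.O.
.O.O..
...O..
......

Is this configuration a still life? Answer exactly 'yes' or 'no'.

Compute generation 1 and compare to generation 0 (given above):
Generation 1:
......
......
...O..
.OO...
...OO.
..O...
......
Cell (2,2) differs: gen0=1 vs gen1=0 -> NOT a still life.

Answer: no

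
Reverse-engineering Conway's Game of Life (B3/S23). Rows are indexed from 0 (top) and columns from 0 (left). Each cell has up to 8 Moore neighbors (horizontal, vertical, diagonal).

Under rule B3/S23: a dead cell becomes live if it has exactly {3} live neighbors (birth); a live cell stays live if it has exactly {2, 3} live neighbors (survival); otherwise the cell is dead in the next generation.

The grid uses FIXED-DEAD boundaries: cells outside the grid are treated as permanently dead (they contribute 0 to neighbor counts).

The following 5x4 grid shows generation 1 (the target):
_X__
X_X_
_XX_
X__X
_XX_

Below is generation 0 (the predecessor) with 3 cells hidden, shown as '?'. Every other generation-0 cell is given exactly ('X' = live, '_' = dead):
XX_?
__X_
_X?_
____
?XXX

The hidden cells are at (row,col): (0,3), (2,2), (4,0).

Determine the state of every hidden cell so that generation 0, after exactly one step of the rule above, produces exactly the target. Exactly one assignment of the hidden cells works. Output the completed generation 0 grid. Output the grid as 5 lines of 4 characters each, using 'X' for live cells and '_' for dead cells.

Hidden generation-0 cells (in order): (0,3), (2,2), (4,0).
A hidden cell only influences target cells in its own 3x3 neighborhood. Try each of the 2^3 = 8 assignments, step the completed generation 0 forward once under B3/S23, and compare with the target:
  (0,3)=_ (2,2)=_ (4,0)=_ -> step gives (2,1)='_' but target has 'X' -> reject
  (0,3)=_ (2,2)=_ (4,0)=X -> step gives (2,1)='_' but target has 'X' -> reject
  (0,3)=_ (2,2)=X (4,0)=_ -> step gives (3,0)='_' but target has 'X' -> reject
  (0,3)=_ (2,2)=X (4,0)=X -> step reproduces the target at every cell -> ACCEPT
  (0,3)=X (2,2)=_ (4,0)=_ -> step gives (0,2)='X' but target has '_' -> reject
  (0,3)=X (2,2)=_ (4,0)=X -> step gives (0,2)='X' but target has '_' -> reject
  (0,3)=X (2,2)=X (4,0)=_ -> step gives (0,2)='X' but target has '_' -> reject
  (0,3)=X (2,2)=X (4,0)=X -> step gives (0,2)='X' but target has '_' -> reject
Unique solution: (0,3)=dead, (2,2)=live, (4,0)=live.
Check: live-neighbor counts of every cell in the completed generation 0:
1221
3532
1222
3553
1221
Applying B3/S23 to generation 0 with these counts gives:
_X__
X_X_
_XX_
X__X
_XX_
which matches the target exactly.

Answer: XX__
__X_
_XX_
____
XXXX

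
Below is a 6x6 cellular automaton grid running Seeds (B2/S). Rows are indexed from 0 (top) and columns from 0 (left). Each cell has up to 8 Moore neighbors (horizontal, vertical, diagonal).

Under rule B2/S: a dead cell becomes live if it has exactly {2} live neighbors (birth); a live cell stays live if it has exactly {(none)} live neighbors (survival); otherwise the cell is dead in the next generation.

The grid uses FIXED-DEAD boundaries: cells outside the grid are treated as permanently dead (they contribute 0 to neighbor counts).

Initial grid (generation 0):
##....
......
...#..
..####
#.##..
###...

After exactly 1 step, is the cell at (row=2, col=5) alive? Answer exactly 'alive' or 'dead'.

Answer: alive

Derivation:
Simulating step by step:
Generation 0 (given above): 13 live cells
Generation 1: 5 live cells
......
###...
.....#
......
.....#
......

Cell (2,5) at generation 1: 1 -> alive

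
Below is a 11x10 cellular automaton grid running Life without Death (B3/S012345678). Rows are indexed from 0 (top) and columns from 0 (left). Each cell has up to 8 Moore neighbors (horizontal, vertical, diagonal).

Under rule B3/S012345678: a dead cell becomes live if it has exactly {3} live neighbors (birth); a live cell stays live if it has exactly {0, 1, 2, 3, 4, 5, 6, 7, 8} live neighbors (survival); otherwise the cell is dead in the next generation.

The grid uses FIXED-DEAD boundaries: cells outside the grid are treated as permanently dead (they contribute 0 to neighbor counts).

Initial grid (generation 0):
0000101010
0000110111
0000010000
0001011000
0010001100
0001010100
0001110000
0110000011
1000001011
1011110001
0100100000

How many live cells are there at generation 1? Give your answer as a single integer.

Simulating step by step:
Generation 0 (given above): 37 live cells
Generation 1: 56 live cells
0000101011
0000110111
0000010110
0001111100
0011001100
0011010100
0001111010
0111110111
1000111111
1011110011
0110110000
Population at generation 1: 56

Answer: 56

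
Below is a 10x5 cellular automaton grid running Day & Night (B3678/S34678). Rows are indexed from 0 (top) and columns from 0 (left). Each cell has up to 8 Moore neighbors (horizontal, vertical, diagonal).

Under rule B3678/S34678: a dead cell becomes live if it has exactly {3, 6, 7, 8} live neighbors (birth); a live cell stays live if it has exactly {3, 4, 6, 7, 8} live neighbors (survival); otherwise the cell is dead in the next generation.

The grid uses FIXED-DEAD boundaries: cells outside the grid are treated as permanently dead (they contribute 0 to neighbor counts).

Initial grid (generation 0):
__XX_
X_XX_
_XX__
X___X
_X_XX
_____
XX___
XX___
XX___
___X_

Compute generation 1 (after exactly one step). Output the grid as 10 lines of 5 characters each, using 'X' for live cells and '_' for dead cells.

Answer: _XXX_
___X_
XXX__
_____
_____
XXX__
XX___
__X__
XXX__
_____

Derivation:
Simulating step by step:
Generation 0 (given above): 19 live cells
Generation 1: 16 live cells
(generation 1 grid is the final answer)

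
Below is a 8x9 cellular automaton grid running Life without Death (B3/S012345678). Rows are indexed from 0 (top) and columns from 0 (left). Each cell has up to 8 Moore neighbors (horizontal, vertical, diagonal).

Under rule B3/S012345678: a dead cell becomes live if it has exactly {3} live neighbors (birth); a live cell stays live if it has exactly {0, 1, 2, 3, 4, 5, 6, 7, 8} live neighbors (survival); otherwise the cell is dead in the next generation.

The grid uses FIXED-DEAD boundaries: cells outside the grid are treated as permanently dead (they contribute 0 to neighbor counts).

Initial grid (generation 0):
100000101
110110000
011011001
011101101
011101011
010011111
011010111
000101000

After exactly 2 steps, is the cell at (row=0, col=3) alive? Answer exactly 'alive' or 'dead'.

Answer: dead

Derivation:
Simulating step by step:
Generation 0 (given above): 38 live cells
Generation 1: 49 live cells
110000101
110110010
011011111
111101101
111101011
110011111
011010111
001111110
Generation 2: 54 live cells
111000111
110110010
011011111
111101101
111101011
110011111
111010111
011111111

Cell (0,3) at generation 2: 0 -> dead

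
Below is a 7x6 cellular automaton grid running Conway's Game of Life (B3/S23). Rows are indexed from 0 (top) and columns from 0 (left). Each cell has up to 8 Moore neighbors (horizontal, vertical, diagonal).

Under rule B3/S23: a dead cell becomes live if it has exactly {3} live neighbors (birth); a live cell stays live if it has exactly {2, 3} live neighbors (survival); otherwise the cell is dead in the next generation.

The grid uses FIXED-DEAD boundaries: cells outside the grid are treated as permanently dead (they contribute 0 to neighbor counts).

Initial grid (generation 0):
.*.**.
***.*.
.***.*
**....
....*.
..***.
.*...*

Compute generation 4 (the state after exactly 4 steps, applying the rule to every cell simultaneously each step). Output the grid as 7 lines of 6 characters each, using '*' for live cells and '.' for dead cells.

Answer: ......
....*.
.....*
....*.
......
......
......

Derivation:
Simulating step by step:
Generation 0 (given above): 19 live cells
Generation 1: 22 live cells
**.**.
*....*
...**.
**.**.
.**.*.
..****
..***.
Generation 2: 19 live cells
**..*.
***..*
****.*
**...*
*.....
.....*
..*..*
Generation 3: 8 live cells
*.*...
.....*
...*.*
....*.
**....
......
......
Generation 4: 3 live cells
(generation 4 grid is the final answer)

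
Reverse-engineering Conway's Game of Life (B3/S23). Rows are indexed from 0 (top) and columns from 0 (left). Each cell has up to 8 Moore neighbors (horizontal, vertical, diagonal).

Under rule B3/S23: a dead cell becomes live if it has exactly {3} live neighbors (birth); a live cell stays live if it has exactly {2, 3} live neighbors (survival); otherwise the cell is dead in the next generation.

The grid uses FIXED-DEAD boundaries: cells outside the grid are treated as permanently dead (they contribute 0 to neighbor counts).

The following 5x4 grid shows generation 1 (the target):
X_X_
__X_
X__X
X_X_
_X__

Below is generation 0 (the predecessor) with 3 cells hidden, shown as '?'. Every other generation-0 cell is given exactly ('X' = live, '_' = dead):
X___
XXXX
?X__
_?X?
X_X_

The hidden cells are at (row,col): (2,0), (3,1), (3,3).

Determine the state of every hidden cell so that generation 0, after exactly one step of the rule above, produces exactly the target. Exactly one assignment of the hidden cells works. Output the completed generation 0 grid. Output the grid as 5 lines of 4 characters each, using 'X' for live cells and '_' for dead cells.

Answer: X___
XXXX
XX__
__X_
X_X_

Derivation:
Hidden generation-0 cells (in order): (2,0), (3,1), (3,3).
A hidden cell only influences target cells in its own 3x3 neighborhood. Try each of the 2^3 = 8 assignments, step the completed generation 0 forward once under B3/S23, and compare with the target:
  (2,0)=_ (3,1)=_ (3,3)=_ -> step gives (1,0)='X' but target has '_' -> reject
  (2,0)=_ (3,1)=_ (3,3)=X -> step gives (1,0)='X' but target has '_' -> reject
  (2,0)=_ (3,1)=X (3,3)=_ -> step gives (1,0)='X' but target has '_' -> reject
  (2,0)=_ (3,1)=X (3,3)=X -> step gives (1,0)='X' but target has '_' -> reject
  (2,0)=X (3,1)=_ (3,3)=_ -> step reproduces the target at every cell -> ACCEPT
  (2,0)=X (3,1)=_ (3,3)=X -> step gives (2,3)='_' but target has 'X' -> reject
  (2,0)=X (3,1)=X (3,3)=_ -> step gives (2,0)='_' but target has 'X' -> reject
  (2,0)=X (3,1)=X (3,3)=X -> step gives (2,0)='_' but target has 'X' -> reject
Unique solution: (2,0)=live, (3,1)=dead, (3,3)=dead.
Check: live-neighbor counts of every cell in the completed generation 0:
2432
4531
3553
3522
0312
Applying B3/S23 to generation 0 with these counts gives:
X_X_
__X_
X__X
X_X_
_X__
which matches the target exactly.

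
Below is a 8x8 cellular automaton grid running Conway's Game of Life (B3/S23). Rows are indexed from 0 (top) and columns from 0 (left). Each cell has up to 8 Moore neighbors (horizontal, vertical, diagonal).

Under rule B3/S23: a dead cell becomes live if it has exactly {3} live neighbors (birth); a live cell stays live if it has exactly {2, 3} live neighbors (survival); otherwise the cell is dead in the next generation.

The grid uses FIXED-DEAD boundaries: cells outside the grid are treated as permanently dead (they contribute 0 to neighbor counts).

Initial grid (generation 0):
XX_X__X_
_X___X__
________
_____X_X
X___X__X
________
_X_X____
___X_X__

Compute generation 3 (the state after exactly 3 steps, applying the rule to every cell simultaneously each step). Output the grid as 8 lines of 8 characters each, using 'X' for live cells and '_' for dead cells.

Answer: ________
X_X_____
_X____X_
______X_
______X_
________
________
________

Derivation:
Simulating step by step:
Generation 0 (given above): 15 live cells
Generation 1: 13 live cells
XXX_____
XXX_____
______X_
______X_
______X_
________
__X_X___
__X_X___
Generation 2: 8 live cells
X_X_____
X_X_____
_X______
_____XXX
________
________
________
________
Generation 3: 6 live cells
(generation 3 grid is the final answer)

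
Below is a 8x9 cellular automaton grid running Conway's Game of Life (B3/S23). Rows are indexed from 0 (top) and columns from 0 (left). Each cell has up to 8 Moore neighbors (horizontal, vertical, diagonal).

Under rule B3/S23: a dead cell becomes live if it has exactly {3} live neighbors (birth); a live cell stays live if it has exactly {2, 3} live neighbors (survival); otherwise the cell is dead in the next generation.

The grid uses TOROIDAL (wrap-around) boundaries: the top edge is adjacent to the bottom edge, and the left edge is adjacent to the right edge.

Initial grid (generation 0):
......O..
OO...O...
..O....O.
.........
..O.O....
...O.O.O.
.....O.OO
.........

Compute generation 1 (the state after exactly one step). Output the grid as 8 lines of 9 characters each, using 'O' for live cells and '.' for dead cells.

Simulating step by step:
Generation 0 (given above): 14 live cells
Generation 1: 15 live cells
(generation 1 grid is the final answer)

Answer: .........
.O....O..
.O.......
...O.....
...OO....
...O.O.OO
....O..OO
......OO.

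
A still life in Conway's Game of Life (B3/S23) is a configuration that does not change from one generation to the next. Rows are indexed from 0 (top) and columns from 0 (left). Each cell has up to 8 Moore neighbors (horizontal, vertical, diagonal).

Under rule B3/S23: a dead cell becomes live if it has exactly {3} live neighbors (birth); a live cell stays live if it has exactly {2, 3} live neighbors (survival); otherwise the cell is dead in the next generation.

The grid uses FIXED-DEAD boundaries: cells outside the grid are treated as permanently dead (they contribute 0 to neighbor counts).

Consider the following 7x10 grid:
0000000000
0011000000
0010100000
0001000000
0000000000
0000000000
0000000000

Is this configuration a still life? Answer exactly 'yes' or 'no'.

Compute generation 1 and compare to generation 0 (given above):
Generation 1:
0000000000
0011000000
0010100000
0001000000
0000000000
0000000000
0000000000
The grids are IDENTICAL -> still life.

Answer: yes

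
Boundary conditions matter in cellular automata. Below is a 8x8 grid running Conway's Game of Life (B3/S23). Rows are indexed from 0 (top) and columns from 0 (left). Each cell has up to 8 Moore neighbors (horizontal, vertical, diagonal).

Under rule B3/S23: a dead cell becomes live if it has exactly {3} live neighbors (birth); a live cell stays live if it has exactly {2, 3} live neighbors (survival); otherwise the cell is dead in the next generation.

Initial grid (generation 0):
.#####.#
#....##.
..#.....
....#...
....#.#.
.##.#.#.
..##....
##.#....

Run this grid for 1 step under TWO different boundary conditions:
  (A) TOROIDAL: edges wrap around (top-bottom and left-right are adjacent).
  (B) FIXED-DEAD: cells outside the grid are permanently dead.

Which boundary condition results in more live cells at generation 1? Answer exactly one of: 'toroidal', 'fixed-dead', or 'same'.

Answer: fixed-dead

Derivation:
Under TOROIDAL boundary, generation 1:
...#.#.#
#....###
.....#..
...#.#..
....#...
.##.#...
#...#...
#.......
Population = 17

Under FIXED-DEAD boundary, generation 1:
.#####..
.....##.
.....#..
...#.#..
....#...
.##.#...
#...#...
.#.#....
Population = 18

Comparison: toroidal=17, fixed-dead=18 -> fixed-dead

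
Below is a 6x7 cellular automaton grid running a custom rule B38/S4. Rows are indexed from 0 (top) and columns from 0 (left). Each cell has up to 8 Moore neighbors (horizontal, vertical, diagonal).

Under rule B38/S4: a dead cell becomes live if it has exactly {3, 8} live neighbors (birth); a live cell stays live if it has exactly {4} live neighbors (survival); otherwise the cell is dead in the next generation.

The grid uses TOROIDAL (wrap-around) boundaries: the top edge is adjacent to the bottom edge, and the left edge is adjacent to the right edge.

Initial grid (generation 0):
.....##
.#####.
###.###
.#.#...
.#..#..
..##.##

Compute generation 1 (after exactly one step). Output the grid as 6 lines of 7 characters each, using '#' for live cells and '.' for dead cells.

Answer: ##....#
.###...
#....#.
.#....#
#....#.
#....#.

Derivation:
Simulating step by step:
Generation 0 (given above): 21 live cells
Generation 1: 14 live cells
(generation 1 grid is the final answer)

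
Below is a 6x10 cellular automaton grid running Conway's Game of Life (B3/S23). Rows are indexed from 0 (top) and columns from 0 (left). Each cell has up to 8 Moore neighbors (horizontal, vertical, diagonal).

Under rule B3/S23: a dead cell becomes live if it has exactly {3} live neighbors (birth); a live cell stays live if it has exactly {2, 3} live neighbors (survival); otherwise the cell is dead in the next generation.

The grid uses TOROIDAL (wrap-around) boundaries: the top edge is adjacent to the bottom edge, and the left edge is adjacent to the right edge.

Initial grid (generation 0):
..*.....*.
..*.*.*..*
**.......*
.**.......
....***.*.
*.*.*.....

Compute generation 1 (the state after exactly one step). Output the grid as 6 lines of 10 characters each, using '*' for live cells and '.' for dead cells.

Simulating step by step:
Generation 0 (given above): 18 live cells
Generation 1: 20 live cells
(generation 1 grid is the final answer)

Answer: ..*..*...*
..**....**
...*.....*
.**..*...*
..*.**....
.*..*..*.*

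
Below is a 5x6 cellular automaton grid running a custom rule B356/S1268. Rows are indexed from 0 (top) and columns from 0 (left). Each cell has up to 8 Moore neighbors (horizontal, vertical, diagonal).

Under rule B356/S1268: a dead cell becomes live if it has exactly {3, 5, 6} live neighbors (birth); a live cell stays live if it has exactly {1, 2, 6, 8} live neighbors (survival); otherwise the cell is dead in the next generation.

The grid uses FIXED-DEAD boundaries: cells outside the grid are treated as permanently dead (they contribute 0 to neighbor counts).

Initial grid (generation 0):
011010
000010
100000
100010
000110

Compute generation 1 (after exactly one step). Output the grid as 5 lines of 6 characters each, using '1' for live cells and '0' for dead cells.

Simulating step by step:
Generation 0 (given above): 9 live cells
Generation 1: 13 live cells
(generation 1 grid is the final answer)

Answer: 011110
010110
100000
100110
000110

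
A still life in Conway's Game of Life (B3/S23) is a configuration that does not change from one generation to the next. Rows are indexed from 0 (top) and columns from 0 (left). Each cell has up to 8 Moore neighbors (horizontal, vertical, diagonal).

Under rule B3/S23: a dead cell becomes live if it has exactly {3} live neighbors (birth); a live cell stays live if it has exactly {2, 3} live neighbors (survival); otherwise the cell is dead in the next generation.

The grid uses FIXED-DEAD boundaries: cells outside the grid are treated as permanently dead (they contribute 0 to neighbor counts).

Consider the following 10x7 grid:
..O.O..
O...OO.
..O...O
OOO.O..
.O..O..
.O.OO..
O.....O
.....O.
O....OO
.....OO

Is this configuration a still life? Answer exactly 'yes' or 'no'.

Answer: no

Derivation:
Compute generation 1 and compare to generation 0 (given above):
Generation 1:
...OOO.
.O..OO.
O.O.O..
O.O..O.
....OO.
OOOOOO.
....OO.
.....O.
....O..
.....OO
Cell (0,2) differs: gen0=1 vs gen1=0 -> NOT a still life.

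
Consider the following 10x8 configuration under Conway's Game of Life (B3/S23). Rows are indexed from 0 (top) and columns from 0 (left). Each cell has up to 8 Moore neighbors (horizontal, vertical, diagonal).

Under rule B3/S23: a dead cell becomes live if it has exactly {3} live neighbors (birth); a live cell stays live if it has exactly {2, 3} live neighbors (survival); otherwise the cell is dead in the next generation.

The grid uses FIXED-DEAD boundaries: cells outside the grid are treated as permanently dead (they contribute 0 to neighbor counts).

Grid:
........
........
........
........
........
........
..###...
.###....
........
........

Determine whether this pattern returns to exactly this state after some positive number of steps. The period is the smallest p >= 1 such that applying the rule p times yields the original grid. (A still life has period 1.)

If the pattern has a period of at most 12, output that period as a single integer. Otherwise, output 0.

Simulating and comparing each generation to the original:
Gen 0 (original, given above): 6 live cells
Gen 1: 6 live cells, differs from original
Gen 2: 6 live cells, MATCHES original -> period = 2

Answer: 2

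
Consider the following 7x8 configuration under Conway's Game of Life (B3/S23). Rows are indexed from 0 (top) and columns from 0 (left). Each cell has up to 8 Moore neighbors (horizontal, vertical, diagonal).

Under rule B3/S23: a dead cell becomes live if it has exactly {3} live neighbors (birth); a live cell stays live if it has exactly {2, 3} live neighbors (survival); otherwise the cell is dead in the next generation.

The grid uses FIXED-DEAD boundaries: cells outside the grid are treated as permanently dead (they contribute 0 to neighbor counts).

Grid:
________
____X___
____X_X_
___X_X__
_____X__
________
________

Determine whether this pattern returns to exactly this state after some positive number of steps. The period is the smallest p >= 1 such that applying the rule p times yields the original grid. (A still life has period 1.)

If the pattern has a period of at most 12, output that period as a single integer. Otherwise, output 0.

Answer: 2

Derivation:
Simulating and comparing each generation to the original:
Gen 0 (original, given above): 6 live cells
Gen 1: 6 live cells, differs from original
Gen 2: 6 live cells, MATCHES original -> period = 2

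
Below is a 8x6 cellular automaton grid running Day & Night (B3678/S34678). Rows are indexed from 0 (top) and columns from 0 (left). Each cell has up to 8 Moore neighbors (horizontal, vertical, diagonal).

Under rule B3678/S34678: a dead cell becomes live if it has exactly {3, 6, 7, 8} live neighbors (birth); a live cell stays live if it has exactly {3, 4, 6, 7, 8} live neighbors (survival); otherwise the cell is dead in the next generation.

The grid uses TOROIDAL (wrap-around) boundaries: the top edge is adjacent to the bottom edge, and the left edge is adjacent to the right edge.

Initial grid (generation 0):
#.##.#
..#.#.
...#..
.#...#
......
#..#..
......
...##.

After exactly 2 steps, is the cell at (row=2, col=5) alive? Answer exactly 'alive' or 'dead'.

Answer: alive

Derivation:
Simulating step by step:
Generation 0 (given above): 13 live cells
Generation 1: 16 live cells
.##..#
.##.##
..#.#.
......
#.....
......
...##.
..####
Generation 2: 18 live cells
.#.###
.##.##
.#...#
......
......
......
..####
###..#

Cell (2,5) at generation 2: 1 -> alive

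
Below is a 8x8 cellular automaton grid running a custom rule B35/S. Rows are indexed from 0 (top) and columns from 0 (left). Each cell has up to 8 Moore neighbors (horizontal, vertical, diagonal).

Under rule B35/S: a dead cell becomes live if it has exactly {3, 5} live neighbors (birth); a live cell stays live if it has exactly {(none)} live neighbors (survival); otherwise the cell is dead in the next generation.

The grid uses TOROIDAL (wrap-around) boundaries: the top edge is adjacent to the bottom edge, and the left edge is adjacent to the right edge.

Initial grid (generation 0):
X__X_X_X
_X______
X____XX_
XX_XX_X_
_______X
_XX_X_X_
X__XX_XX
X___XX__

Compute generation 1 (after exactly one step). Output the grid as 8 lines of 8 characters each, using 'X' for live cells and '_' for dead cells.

Answer: _X____X_
____XX__
__X_X___
_______X
____X_X_
_______X
__X_____
_X____X_

Derivation:
Simulating step by step:
Generation 0 (given above): 26 live cells
Generation 1: 13 live cells
(generation 1 grid is the final answer)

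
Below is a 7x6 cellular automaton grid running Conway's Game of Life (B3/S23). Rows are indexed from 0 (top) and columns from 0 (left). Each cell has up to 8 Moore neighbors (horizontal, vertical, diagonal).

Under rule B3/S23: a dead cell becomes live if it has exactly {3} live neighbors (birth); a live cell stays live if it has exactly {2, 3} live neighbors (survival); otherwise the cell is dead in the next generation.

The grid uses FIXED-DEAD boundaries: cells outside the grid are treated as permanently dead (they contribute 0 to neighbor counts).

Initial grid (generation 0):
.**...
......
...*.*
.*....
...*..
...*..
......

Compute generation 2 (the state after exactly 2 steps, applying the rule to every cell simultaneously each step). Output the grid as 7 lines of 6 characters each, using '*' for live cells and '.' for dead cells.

Answer: ......
......
...*..
...*..
...*..
......
......

Derivation:
Simulating step by step:
Generation 0 (given above): 7 live cells
Generation 1: 4 live cells
......
..*...
......
..*.*.
..*...
......
......
Generation 2: 3 live cells
(generation 2 grid is the final answer)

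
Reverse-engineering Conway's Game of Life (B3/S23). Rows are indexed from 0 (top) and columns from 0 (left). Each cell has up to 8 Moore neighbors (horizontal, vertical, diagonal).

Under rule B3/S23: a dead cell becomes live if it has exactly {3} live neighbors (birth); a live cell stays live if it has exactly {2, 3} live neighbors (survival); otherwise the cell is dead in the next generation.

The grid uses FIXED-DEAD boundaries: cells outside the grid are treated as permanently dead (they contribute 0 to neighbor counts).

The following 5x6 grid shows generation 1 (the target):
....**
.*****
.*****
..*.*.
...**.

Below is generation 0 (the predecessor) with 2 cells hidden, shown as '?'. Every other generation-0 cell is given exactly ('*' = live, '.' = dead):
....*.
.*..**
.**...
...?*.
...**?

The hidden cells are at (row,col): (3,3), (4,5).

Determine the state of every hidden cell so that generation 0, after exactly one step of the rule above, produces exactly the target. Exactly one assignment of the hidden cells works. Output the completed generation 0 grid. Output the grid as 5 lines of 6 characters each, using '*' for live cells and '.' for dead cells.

Answer: ....*.
.*..**
.**...
....*.
...**.

Derivation:
Hidden generation-0 cells (in order): (3,3), (4,5).
A hidden cell only influences target cells in its own 3x3 neighborhood. Try each of the 2^2 = 4 assignments, step the completed generation 0 forward once under B3/S23, and compare with the target:
  (3,3)=. (4,5)=. -> step reproduces the target at every cell -> ACCEPT
  (3,3)=. (4,5)=* -> step gives (3,5)='*' but target has '.' -> reject
  (3,3)=* (4,5)=. -> step gives (2,3)='.' but target has '*' -> reject
  (3,3)=* (4,5)=* -> step gives (2,3)='.' but target has '*' -> reject
Unique solution: (3,3)=dead, (4,5)=dead.
Check: live-neighbor counts of every cell in the completed generation 0:
111223
223322
222333
123422
001222
Applying B3/S23 to generation 0 with these counts gives:
....**
.*****
.*****
..*.*.
...**.
which matches the target exactly.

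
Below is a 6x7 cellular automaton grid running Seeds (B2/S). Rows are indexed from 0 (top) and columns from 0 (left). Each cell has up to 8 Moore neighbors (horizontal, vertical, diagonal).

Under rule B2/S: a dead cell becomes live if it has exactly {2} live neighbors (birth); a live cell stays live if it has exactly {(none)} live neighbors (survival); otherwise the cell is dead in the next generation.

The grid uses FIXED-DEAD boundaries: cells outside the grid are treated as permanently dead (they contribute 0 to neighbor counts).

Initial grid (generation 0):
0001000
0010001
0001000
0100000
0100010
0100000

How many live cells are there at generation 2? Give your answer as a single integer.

Answer: 12

Derivation:
Simulating step by step:
Generation 0 (given above): 8 live cells
Generation 1: 7 live cells
0010000
0000100
0100000
1000100
0000000
1010000
Generation 2: 12 live cells
0001000
0111000
1001110
0100000
1001000
0100000
Population at generation 2: 12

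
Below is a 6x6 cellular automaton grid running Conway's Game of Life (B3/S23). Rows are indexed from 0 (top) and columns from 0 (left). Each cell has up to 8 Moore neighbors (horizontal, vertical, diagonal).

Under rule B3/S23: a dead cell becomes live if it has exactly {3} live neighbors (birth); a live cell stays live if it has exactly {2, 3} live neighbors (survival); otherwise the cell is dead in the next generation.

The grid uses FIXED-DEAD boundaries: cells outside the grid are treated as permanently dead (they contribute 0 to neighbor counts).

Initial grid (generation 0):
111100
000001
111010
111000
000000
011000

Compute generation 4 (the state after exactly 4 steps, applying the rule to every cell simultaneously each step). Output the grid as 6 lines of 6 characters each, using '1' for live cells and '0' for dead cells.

Simulating step by step:
Generation 0 (given above): 14 live cells
Generation 1: 10 live cells
011000
000010
101100
101100
100000
000000
Generation 2: 6 live cells
000000
000000
001010
101100
010000
000000
Generation 3: 6 live cells
000000
000000
011000
001100
011000
000000
Generation 4: 7 live cells
(generation 4 grid is the final answer)

Answer: 000000
000000
011100
000100
011100
000000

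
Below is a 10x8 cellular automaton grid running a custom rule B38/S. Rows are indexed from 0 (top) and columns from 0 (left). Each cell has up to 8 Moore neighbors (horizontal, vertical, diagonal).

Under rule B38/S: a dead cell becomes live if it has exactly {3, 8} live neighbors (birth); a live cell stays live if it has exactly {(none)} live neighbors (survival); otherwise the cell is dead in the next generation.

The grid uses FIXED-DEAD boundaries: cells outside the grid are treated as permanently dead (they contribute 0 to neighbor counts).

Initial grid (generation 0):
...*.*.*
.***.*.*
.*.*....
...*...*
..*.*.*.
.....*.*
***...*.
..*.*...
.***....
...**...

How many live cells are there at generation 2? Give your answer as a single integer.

Answer: 6

Derivation:
Simulating step by step:
Generation 0 (given above): 28 live cells
Generation 1: 10 live cells
........
........
......*.
....*...
...*.*.*
..**....
...*.*..
*.......
........
........
Generation 2: 6 live cells
........
........
........
.....**.
..*.....
......*.
..*.*...
........
........
........
Population at generation 2: 6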